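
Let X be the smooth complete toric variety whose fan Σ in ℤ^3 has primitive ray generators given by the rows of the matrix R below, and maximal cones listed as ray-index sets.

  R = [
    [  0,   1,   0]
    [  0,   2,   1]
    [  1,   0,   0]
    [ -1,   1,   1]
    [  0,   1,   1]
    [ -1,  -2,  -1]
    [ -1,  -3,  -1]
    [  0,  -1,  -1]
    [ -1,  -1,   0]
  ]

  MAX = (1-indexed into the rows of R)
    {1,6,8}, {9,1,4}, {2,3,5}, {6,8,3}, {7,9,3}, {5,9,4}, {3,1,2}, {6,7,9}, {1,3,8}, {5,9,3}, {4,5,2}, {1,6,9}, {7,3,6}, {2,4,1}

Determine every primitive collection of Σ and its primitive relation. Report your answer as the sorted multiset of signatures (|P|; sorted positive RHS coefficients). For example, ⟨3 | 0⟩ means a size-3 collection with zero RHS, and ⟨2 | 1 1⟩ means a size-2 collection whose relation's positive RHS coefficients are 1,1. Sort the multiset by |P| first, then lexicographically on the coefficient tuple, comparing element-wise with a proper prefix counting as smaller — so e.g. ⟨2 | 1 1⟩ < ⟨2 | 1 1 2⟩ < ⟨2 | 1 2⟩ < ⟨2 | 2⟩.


Minimal non-faces — 18 found among 9 rays, 14 max cones:

  • {5,8}:  v_{5} + v_{8} = 0 — sig = ⟨2 | 0⟩
  • {1,5}:  v_{1} + v_{5} = v_{2} — sig = ⟨2 | 1⟩
  • {1,7}:  v_{1} + v_{7} = v_{6} — sig = ⟨2 | 1⟩
  • {2,7}:  v_{2} + v_{7} = v_{9} — sig = ⟨2 | 1⟩
  • {2,8}:  v_{2} + v_{8} = v_{1} — sig = ⟨2 | 1⟩
  • {2,9}:  v_{2} + v_{9} = v_{4} — sig = ⟨2 | 1⟩
  • {3,4}:  v_{3} + v_{4} = v_{5} — sig = ⟨2 | 1⟩
  • {5,6}:  v_{5} + v_{6} = v_{9} — sig = ⟨2 | 1⟩
  • {8,9}:  v_{8} + v_{9} = v_{6} — sig = ⟨2 | 1⟩
  • {2,6}:  v_{2} + v_{6} = v_{1} + v_{9} — sig = ⟨2 | 1 1⟩
  • {4,8}:  v_{4} + v_{8} = v_{1} + v_{9} — sig = ⟨2 | 1 1⟩
  • {4,6}:  v_{4} + v_{6} = v_{1} + 2·v_{9} — sig = ⟨2 | 1 2⟩
  • {5,7}:  v_{5} + v_{7} = v_{3} + 2·v_{9} — sig = ⟨2 | 1 2⟩
  • {7,8}:  v_{7} + v_{8} = v_{3} + 2·v_{6} — sig = ⟨2 | 1 2⟩
  • {4,7}:  v_{4} + v_{7} = 2·v_{9} — sig = ⟨2 | 2⟩
  • {1,3,9}:  v_{1} + v_{3} + v_{9} = 0 — sig = ⟨3 | 0⟩
  • {1,3,6}:  v_{1} + v_{3} + v_{6} = v_{8} — sig = ⟨3 | 1⟩
  • {3,6,9}:  v_{3} + v_{6} + v_{9} = v_{7} — sig = ⟨3 | 1⟩

Hence PRS(X_Σ) =
[⟨2 | 0⟩, ⟨2 | 1⟩, ⟨2 | 1⟩, ⟨2 | 1⟩, ⟨2 | 1⟩, ⟨2 | 1⟩, ⟨2 | 1⟩, ⟨2 | 1⟩, ⟨2 | 1⟩, ⟨2 | 1 1⟩, ⟨2 | 1 1⟩, ⟨2 | 1 2⟩, ⟨2 | 1 2⟩, ⟨2 | 1 2⟩, ⟨2 | 2⟩, ⟨3 | 0⟩, ⟨3 | 1⟩, ⟨3 | 1⟩]


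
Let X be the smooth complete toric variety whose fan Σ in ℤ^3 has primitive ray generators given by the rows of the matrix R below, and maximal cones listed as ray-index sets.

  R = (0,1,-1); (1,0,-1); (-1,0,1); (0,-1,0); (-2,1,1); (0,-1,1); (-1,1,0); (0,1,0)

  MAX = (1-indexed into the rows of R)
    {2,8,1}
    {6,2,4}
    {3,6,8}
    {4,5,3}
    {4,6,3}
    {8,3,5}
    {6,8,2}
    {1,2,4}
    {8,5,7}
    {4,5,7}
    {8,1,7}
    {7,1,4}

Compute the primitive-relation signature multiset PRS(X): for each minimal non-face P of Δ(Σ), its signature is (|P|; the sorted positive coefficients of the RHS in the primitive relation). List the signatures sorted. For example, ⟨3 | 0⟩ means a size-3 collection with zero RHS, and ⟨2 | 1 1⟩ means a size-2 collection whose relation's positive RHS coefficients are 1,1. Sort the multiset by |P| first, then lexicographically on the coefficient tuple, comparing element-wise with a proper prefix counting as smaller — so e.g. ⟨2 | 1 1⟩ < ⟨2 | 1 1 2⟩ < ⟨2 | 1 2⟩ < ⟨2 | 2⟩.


10 minimal non-faces of Δ(Σ) (on 8 rays):

  • {1,6}:  v_{1} + v_{6} = 0 — sig = ⟨2 | 0⟩
  • {2,3}:  v_{2} + v_{3} = 0 — sig = ⟨2 | 0⟩
  • {4,8}:  v_{4} + v_{8} = 0 — sig = ⟨2 | 0⟩
  • {1,3}:  v_{1} + v_{3} = v_{7} — sig = ⟨2 | 1⟩
  • {2,5}:  v_{2} + v_{5} = v_{7} — sig = ⟨2 | 1⟩
  • {2,7}:  v_{2} + v_{7} = v_{1} — sig = ⟨2 | 1⟩
  • {3,7}:  v_{3} + v_{7} = v_{5} — sig = ⟨2 | 1⟩
  • {6,7}:  v_{6} + v_{7} = v_{3} — sig = ⟨2 | 1⟩
  • {1,5}:  v_{1} + v_{5} = 2·v_{7} — sig = ⟨2 | 2⟩
  • {5,6}:  v_{5} + v_{6} = 2·v_{3} — sig = ⟨2 | 2⟩

Sorted signature multiset PRS(X):
    |P|=2: 10 collections, coeffs (), (), (), (1), (1), (1), (1), (1), (2), (2)


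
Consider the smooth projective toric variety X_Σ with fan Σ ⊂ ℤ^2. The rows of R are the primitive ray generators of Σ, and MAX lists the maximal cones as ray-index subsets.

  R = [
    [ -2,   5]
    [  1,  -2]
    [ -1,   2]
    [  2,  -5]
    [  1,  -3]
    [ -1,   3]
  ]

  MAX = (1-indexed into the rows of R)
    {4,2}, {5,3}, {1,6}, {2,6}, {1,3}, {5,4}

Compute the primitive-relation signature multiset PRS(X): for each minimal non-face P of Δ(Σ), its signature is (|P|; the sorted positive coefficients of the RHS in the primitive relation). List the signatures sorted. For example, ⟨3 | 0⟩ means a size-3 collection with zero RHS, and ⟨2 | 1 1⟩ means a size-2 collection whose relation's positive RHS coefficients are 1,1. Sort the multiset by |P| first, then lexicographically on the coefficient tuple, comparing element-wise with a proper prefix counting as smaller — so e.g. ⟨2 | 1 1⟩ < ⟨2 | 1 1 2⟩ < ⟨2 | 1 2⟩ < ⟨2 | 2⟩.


Minimal non-faces — 9 found among 6 rays, 6 max cones:

  • {1,4}:  v_{1} + v_{4} = 0 — sig = ⟨2 | 0⟩
  • {2,3}:  v_{2} + v_{3} = 0 — sig = ⟨2 | 0⟩
  • {5,6}:  v_{5} + v_{6} = 0 — sig = ⟨2 | 0⟩
  • {1,2}:  v_{1} + v_{2} = v_{6} — sig = ⟨2 | 1⟩
  • {1,5}:  v_{1} + v_{5} = v_{3} — sig = ⟨2 | 1⟩
  • {2,5}:  v_{2} + v_{5} = v_{4} — sig = ⟨2 | 1⟩
  • {3,4}:  v_{3} + v_{4} = v_{5} — sig = ⟨2 | 1⟩
  • {3,6}:  v_{3} + v_{6} = v_{1} — sig = ⟨2 | 1⟩
  • {4,6}:  v_{4} + v_{6} = v_{2} — sig = ⟨2 | 1⟩

Sorted signature multiset PRS(X):
[⟨2 | 0⟩, ⟨2 | 0⟩, ⟨2 | 0⟩, ⟨2 | 1⟩, ⟨2 | 1⟩, ⟨2 | 1⟩, ⟨2 | 1⟩, ⟨2 | 1⟩, ⟨2 | 1⟩]


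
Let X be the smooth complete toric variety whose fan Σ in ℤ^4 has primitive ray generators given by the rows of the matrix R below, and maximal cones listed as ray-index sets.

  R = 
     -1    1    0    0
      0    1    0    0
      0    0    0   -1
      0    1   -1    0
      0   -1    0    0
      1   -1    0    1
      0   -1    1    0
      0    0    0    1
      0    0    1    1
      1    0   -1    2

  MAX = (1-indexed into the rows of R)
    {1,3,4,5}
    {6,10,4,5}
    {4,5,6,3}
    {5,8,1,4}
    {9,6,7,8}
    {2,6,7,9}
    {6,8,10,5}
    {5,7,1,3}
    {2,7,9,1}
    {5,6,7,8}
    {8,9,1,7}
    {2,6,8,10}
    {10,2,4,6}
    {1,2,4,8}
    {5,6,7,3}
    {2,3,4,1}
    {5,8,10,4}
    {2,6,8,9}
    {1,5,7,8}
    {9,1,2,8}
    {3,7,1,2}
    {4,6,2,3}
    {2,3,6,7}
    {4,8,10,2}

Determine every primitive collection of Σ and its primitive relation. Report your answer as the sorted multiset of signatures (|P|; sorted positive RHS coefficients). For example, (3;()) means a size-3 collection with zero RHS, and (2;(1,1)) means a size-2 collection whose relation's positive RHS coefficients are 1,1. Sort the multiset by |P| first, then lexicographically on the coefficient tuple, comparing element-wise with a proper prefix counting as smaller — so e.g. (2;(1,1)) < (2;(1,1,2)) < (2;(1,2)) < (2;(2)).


Minimal non-faces — 13 found among 10 rays, 24 max cones:

  P={2,5}:  v_{2} + v_{5} = 0  ⇒ sig = (2;())
  P={3,8}:  v_{3} + v_{8} = 0  ⇒ sig = (2;())
  P={4,7}:  v_{4} + v_{7} = 0  ⇒ sig = (2;())
  P={1,6}:  v_{1} + v_{6} = v_{8}  ⇒ sig = (2;(1))
  P={3,9}:  v_{3} + v_{9} = v_{2} + v_{7}  ⇒ sig = (2;(1,1))
  P={3,10}:  v_{3} + v_{10} = v_{4} + v_{6}  ⇒ sig = (2;(1,1))
  P={4,9}:  v_{4} + v_{9} = v_{2} + v_{8}  ⇒ sig = (2;(1,1))
  P={5,9}:  v_{5} + v_{9} = v_{7} + v_{8}  ⇒ sig = (2;(1,1))
  P={7,10}:  v_{7} + v_{10} = v_{6} + v_{8}  ⇒ sig = (2;(1,1))
  P={9,10}:  v_{9} + v_{10} = v_{2} + v_{6} + 2·v_{8}  ⇒ sig = (2;(1,1,2))
  P={1,10}:  v_{1} + v_{10} = v_{4} + 2·v_{8}  ⇒ sig = (2;(1,2))
  P={2,7,8}:  v_{2} + v_{7} + v_{8} = v_{9}  ⇒ sig = (3;(1))
  P={4,6,8}:  v_{4} + v_{6} + v_{8} = v_{10}  ⇒ sig = (3;(1))

Signatures (|P|; sorted positive RHS coefficients), sorted:
    |P|=2: 11 collections, coeffs (), (), (), (1), (1,1), (1,1), (1,1), (1,1), (1,1), (1,1,2), (1,2)
    |P|=3: 2 collections, coeffs (1), (1)


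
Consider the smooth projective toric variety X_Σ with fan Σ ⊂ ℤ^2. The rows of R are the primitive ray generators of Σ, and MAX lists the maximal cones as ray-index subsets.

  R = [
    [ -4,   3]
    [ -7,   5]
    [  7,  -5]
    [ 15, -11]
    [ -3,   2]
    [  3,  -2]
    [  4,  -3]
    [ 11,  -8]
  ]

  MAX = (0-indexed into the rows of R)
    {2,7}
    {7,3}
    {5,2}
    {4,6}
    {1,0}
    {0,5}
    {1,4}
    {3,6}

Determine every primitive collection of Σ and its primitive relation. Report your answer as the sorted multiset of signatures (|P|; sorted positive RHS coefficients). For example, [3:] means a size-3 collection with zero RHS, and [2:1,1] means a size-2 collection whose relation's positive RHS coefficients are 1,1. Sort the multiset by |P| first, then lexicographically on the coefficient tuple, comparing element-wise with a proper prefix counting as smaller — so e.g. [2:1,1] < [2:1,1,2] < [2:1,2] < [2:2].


The 20 primitive collections of Σ (r=8, n=2):

  {0,6}:  v_{0} + v_{6} = 0  ⇒ sig = [2:]
  {1,2}:  v_{1} + v_{2} = 0  ⇒ sig = [2:]
  {4,5}:  v_{4} + v_{5} = 0  ⇒ sig = [2:]
  {0,2}:  v_{0} + v_{2} = v_{5}  ⇒ sig = [2:1]
  {0,3}:  v_{0} + v_{3} = v_{7}  ⇒ sig = [2:1]
  {0,4}:  v_{0} + v_{4} = v_{1}  ⇒ sig = [2:1]
  {0,7}:  v_{0} + v_{7} = v_{2}  ⇒ sig = [2:1]
  {1,5}:  v_{1} + v_{5} = v_{0}  ⇒ sig = [2:1]
  {1,6}:  v_{1} + v_{6} = v_{4}  ⇒ sig = [2:1]
  {1,7}:  v_{1} + v_{7} = v_{6}  ⇒ sig = [2:1]
  {2,4}:  v_{2} + v_{4} = v_{6}  ⇒ sig = [2:1]
  {2,6}:  v_{2} + v_{6} = v_{7}  ⇒ sig = [2:1]
  {5,6}:  v_{5} + v_{6} = v_{2}  ⇒ sig = [2:1]
  {6,7}:  v_{6} + v_{7} = v_{3}  ⇒ sig = [2:1]
  {3,5}:  v_{3} + v_{5} = v_{2} + v_{7}  ⇒ sig = [2:1,1]
  {1,3}:  v_{1} + v_{3} = 2·v_{6}  ⇒ sig = [2:2]
  {2,3}:  v_{2} + v_{3} = 2·v_{7}  ⇒ sig = [2:2]
  {4,7}:  v_{4} + v_{7} = 2·v_{6}  ⇒ sig = [2:2]
  {5,7}:  v_{5} + v_{7} = 2·v_{2}  ⇒ sig = [2:2]
  {3,4}:  v_{3} + v_{4} = 3·v_{6}  ⇒ sig = [2:3]

Hence PRS(X_Σ) =
{ [2:] ×3,  [2:1] ×11,  [2:1,1],  [2:2] ×4,  [2:3] }


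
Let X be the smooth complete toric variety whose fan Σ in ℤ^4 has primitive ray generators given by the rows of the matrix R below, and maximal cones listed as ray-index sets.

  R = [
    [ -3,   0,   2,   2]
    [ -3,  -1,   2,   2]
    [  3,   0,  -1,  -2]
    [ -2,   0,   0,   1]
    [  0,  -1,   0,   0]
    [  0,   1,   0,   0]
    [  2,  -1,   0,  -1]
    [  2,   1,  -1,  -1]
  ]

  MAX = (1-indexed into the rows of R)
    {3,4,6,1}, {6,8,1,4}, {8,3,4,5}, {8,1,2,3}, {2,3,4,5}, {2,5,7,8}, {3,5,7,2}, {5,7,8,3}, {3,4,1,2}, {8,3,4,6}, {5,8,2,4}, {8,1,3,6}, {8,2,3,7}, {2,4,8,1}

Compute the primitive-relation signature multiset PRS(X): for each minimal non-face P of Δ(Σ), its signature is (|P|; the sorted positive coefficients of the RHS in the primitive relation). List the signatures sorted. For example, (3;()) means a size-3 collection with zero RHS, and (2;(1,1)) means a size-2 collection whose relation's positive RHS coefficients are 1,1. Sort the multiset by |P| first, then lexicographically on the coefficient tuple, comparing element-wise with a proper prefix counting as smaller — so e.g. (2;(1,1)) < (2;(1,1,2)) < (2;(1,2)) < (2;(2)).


Σ has 9 primitive collections:

  {5,6}:  v_{5} + v_{6} = 0 ; sig = (2;())
  {1,5}:  v_{1} + v_{5} = v_{2} ; sig = (2;(1))
  {2,6}:  v_{2} + v_{6} = v_{1} ; sig = (2;(1))
  {4,7}:  v_{4} + v_{7} = v_{5} ; sig = (2;(1))
  {6,7}:  v_{6} + v_{7} = v_{2} + v_{3} + v_{8} ; sig = (2;(1,1,1))
  {1,7}:  v_{1} + v_{7} = 2·v_{2} + v_{3} + v_{8} ; sig = (2;(1,1,2))
  {2,3,4,8}:  v_{2} + v_{3} + v_{4} + v_{8} = 0 ; sig = (4;())
  {1,3,4,8}:  v_{1} + v_{3} + v_{4} + v_{8} = v_{6} ; sig = (4;(1))
  {2,3,5,8}:  v_{2} + v_{3} + v_{5} + v_{8} = v_{7} ; sig = (4;(1))

Hence PRS(X_Σ) =
[(2;()), (2;(1)), (2;(1)), (2;(1)), (2;(1,1,1)), (2;(1,1,2)), (4;()), (4;(1)), (4;(1))]


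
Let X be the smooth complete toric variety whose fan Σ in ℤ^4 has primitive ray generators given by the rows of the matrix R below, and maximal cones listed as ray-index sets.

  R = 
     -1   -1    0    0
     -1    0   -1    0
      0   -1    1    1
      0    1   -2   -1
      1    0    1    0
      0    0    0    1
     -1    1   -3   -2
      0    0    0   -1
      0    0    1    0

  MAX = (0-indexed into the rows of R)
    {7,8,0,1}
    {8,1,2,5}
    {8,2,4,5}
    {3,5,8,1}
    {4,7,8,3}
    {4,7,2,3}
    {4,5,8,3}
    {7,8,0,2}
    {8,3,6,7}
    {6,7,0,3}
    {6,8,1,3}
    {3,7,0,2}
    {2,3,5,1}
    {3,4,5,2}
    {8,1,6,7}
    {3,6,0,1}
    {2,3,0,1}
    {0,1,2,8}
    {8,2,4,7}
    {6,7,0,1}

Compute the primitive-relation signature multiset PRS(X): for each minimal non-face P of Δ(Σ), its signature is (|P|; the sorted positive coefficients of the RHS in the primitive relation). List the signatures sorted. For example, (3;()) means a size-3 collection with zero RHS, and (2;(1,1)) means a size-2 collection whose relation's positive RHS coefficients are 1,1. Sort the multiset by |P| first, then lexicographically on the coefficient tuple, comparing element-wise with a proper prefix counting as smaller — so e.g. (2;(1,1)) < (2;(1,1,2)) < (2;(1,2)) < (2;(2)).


Minimal non-faces — 12 found among 9 rays, 20 max cones:

  P = {1,4}:  v_{1} + v_{4} = 0  →  sig = (2;())
  P = {5,7}:  v_{5} + v_{7} = 0  →  sig = (2;())
  P = {0,4}:  v_{0} + v_{4} = v_{2} + v_{7}  →  sig = (2;(1,1))
  P = {0,5}:  v_{0} + v_{5} = v_{1} + v_{2}  →  sig = (2;(1,1))
  P = {2,6}:  v_{2} + v_{6} = v_{0} + v_{3}  →  sig = (2;(1,1))
  P = {4,6}:  v_{4} + v_{6} = v_{3} + v_{7}  →  sig = (2;(1,1))
  P = {5,6}:  v_{5} + v_{6} = v_{1} + v_{3}  →  sig = (2;(1,1))
  P = {2,3,8}:  v_{2} + v_{3} + v_{8} = 0  →  sig = (3;())
  P = {1,2,7}:  v_{1} + v_{2} + v_{7} = v_{0}  →  sig = (3;(1))
  P = {1,3,7}:  v_{1} + v_{3} + v_{7} = v_{6}  →  sig = (3;(1))
  P = {0,3,8}:  v_{0} + v_{3} + v_{8} = v_{1} + v_{7}  →  sig = (3;(1,1))
  P = {0,6,8}:  v_{0} + v_{6} + v_{8} = 2·v_{1} + 2·v_{7}  →  sig = (3;(2,2))

Hence PRS(X_Σ) =
{ (2;()) ×2,  (2;(1,1)) ×5,  (3;()),  (3;(1)) ×2,  (3;(1,1)),  (3;(2,2)) }


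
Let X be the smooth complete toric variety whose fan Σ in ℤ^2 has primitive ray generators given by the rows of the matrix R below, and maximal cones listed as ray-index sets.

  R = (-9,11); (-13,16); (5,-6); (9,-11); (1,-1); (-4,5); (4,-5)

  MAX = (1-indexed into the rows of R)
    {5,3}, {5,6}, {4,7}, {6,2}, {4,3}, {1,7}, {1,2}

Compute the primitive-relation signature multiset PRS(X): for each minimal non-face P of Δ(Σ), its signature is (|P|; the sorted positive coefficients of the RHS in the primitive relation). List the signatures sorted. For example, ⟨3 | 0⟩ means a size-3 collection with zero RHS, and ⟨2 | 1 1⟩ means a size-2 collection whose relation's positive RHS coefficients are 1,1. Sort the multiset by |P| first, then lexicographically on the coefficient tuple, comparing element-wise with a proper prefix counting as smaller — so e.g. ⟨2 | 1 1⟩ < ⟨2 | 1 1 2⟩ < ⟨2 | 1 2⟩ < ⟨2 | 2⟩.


Minimal non-faces — 14 found among 7 rays, 7 max cones:

  P = {1,4}:  v_{1} + v_{4} = 0 — sig = ⟨2 | 0⟩
  P = {6,7}:  v_{6} + v_{7} = 0 — sig = ⟨2 | 0⟩
  P = {1,3}:  v_{1} + v_{3} = v_{6} — sig = ⟨2 | 1⟩
  P = {1,6}:  v_{1} + v_{6} = v_{2} — sig = ⟨2 | 1⟩
  P = {2,4}:  v_{2} + v_{4} = v_{6} — sig = ⟨2 | 1⟩
  P = {2,7}:  v_{2} + v_{7} = v_{1} — sig = ⟨2 | 1⟩
  P = {3,6}:  v_{3} + v_{6} = v_{5} — sig = ⟨2 | 1⟩
  P = {3,7}:  v_{3} + v_{7} = v_{4} — sig = ⟨2 | 1⟩
  P = {4,6}:  v_{4} + v_{6} = v_{3} — sig = ⟨2 | 1⟩
  P = {5,7}:  v_{5} + v_{7} = v_{3} — sig = ⟨2 | 1⟩
  P = {1,5}:  v_{1} + v_{5} = 2·v_{6} — sig = ⟨2 | 2⟩
  P = {2,3}:  v_{2} + v_{3} = 2·v_{6} — sig = ⟨2 | 2⟩
  P = {4,5}:  v_{4} + v_{5} = 2·v_{3} — sig = ⟨2 | 2⟩
  P = {2,5}:  v_{2} + v_{5} = 3·v_{6} — sig = ⟨2 | 3⟩

so the primitive-relation signature multiset is
{ ⟨2 | 0⟩ ×2,  ⟨2 | 1⟩ ×8,  ⟨2 | 2⟩ ×3,  ⟨2 | 3⟩ }


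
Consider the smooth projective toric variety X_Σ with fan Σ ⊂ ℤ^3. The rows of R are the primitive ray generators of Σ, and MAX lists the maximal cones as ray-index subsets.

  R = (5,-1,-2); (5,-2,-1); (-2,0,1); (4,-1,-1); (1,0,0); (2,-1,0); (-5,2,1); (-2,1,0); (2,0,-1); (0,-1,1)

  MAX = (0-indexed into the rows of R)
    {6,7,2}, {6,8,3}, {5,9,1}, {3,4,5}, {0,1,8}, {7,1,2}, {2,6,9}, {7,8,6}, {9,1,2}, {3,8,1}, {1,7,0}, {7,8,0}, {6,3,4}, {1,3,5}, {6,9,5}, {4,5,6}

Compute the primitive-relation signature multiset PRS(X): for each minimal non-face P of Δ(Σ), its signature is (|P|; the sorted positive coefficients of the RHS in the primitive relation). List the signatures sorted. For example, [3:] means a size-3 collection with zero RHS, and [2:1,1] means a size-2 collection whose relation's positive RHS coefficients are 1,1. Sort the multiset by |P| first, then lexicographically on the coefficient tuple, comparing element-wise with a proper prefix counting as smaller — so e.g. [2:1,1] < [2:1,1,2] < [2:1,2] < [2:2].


23 collections generate NE(X_Σ); each relation:

  • {1,6}:  v_{1} + v_{6} = 0  so sig = [2:]
  • {2,8}:  v_{2} + v_{8} = 0  so sig = [2:]
  • {5,7}:  v_{5} + v_{7} = 0  so sig = [2:]
  • {0,9}:  v_{0} + v_{9} = v_{1}  so sig = [2:1]
  • {2,3}:  v_{2} + v_{3} = v_{5}  so sig = [2:1]
  • {2,5}:  v_{2} + v_{5} = v_{9}  so sig = [2:1]
  • {3,7}:  v_{3} + v_{7} = v_{8}  so sig = [2:1]
  • {5,8}:  v_{5} + v_{8} = v_{3}  so sig = [2:1]
  • {7,9}:  v_{7} + v_{9} = v_{2}  so sig = [2:1]
  • {8,9}:  v_{8} + v_{9} = v_{5}  so sig = [2:1]
  • {0,2}:  v_{0} + v_{2} = v_{1} + v_{7}  so sig = [2:1,1]
  • {0,4}:  v_{0} + v_{4} = v_{3} + v_{8}  so sig = [2:1,1]
  • {0,5}:  v_{0} + v_{5} = v_{1} + v_{8}  so sig = [2:1,1]
  • {0,6}:  v_{0} + v_{6} = v_{7} + v_{8}  so sig = [2:1,1]
  • {1,4}:  v_{1} + v_{4} = v_{3} + v_{5}  so sig = [2:1,1]
  • {4,7}:  v_{4} + v_{7} = v_{3} + v_{6}  so sig = [2:1,1]
  • {0,3}:  v_{0} + v_{3} = v_{1} + 2·v_{8}  so sig = [2:1,2]
  • {2,4}:  v_{2} + v_{4} = 2·v_{5} + v_{6}  so sig = [2:1,2]
  • {4,8}:  v_{4} + v_{8} = 2·v_{3} + v_{6}  so sig = [2:1,2]
  • {4,9}:  v_{4} + v_{9} = 3·v_{5} + v_{6}  so sig = [2:1,3]
  • {3,9}:  v_{3} + v_{9} = 2·v_{5}  so sig = [2:2]
  • {1,7,8}:  v_{1} + v_{7} + v_{8} = v_{0}  so sig = [3:1]
  • {3,5,6}:  v_{3} + v_{5} + v_{6} = v_{4}  so sig = [3:1]

Signatures (|P|; sorted positive RHS coefficients), sorted:
    |P|=2: 21 collections, coeffs (), (), (), (1), (1), (1), (1), (1), (1), (1), (1,1), (1,1), (1,1), (1,1), (1,1), (1,1), (1,2), (1,2), (1,2), (1,3), (2)
    |P|=3: 2 collections, coeffs (1), (1)


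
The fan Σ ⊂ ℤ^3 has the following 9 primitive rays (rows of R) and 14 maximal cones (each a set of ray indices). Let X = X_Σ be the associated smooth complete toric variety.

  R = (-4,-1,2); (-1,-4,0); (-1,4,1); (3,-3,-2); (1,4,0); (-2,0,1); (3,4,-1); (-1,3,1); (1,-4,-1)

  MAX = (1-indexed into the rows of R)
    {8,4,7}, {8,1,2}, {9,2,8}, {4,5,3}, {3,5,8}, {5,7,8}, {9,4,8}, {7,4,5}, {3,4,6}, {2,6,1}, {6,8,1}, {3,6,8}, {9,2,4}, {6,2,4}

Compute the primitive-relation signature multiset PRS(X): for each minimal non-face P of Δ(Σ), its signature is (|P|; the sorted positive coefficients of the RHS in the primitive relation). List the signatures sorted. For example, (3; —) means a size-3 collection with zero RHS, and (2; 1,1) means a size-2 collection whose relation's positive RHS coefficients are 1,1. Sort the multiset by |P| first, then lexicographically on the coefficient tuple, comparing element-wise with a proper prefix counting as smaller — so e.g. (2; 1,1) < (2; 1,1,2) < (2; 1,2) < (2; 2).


Σ has 20 primitive collections:

  • {2,5}:  v_{2} + v_{5} = 0  so sig = (2; —)
  • {3,9}:  v_{3} + v_{9} = 0  so sig = (2; —)
  • {1,4}:  v_{1} + v_{4} = v_{2}  so sig = (2; 1)
  • {1,7}:  v_{1} + v_{7} = v_{8}  so sig = (2; 1)
  • {2,3}:  v_{2} + v_{3} = v_{6}  so sig = (2; 1)
  • {5,6}:  v_{5} + v_{6} = v_{3}  so sig = (2; 1)
  • {6,7}:  v_{6} + v_{7} = v_{5}  so sig = (2; 1)
  • {6,9}:  v_{6} + v_{9} = v_{2}  so sig = (2; 1)
  • {1,5}:  v_{1} + v_{5} = v_{6} + v_{8}  so sig = (2; 1,1)
  • {2,7}:  v_{2} + v_{7} = v_{4} + v_{8}  so sig = (2; 1,1)
  • {5,9}:  v_{5} + v_{9} = v_{4} + v_{8}  so sig = (2; 1,1)
  • {1,3}:  v_{1} + v_{3} = 2·v_{6} + v_{8}  so sig = (2; 1,2)
  • {1,9}:  v_{1} + v_{9} = 2·v_{2} + v_{8}  so sig = (2; 1,2)
  • {3,7}:  v_{3} + v_{7} = 2·v_{5}  so sig = (2; 2)
  • {7,9}:  v_{7} + v_{9} = 2·v_{4} + 2·v_{8}  so sig = (2; 2,2)
  • {4,6,8}:  v_{4} + v_{6} + v_{8} = 0  so sig = (3; —)
  • {2,4,8}:  v_{2} + v_{4} + v_{8} = v_{9}  so sig = (3; 1)
  • {2,6,8}:  v_{2} + v_{6} + v_{8} = v_{1}  so sig = (3; 1)
  • {3,4,8}:  v_{3} + v_{4} + v_{8} = v_{5}  so sig = (3; 1)
  • {4,5,8}:  v_{4} + v_{5} + v_{8} = v_{7}  so sig = (3; 1)

Hence PRS(X_Σ) =
    |P|=2: 15 collections, coeffs (), (), (1), (1), (1), (1), (1), (1), (1,1), (1,1), (1,1), (1,2), (1,2), (2), (2,2)
    |P|=3: 5 collections, coeffs (), (1), (1), (1), (1)


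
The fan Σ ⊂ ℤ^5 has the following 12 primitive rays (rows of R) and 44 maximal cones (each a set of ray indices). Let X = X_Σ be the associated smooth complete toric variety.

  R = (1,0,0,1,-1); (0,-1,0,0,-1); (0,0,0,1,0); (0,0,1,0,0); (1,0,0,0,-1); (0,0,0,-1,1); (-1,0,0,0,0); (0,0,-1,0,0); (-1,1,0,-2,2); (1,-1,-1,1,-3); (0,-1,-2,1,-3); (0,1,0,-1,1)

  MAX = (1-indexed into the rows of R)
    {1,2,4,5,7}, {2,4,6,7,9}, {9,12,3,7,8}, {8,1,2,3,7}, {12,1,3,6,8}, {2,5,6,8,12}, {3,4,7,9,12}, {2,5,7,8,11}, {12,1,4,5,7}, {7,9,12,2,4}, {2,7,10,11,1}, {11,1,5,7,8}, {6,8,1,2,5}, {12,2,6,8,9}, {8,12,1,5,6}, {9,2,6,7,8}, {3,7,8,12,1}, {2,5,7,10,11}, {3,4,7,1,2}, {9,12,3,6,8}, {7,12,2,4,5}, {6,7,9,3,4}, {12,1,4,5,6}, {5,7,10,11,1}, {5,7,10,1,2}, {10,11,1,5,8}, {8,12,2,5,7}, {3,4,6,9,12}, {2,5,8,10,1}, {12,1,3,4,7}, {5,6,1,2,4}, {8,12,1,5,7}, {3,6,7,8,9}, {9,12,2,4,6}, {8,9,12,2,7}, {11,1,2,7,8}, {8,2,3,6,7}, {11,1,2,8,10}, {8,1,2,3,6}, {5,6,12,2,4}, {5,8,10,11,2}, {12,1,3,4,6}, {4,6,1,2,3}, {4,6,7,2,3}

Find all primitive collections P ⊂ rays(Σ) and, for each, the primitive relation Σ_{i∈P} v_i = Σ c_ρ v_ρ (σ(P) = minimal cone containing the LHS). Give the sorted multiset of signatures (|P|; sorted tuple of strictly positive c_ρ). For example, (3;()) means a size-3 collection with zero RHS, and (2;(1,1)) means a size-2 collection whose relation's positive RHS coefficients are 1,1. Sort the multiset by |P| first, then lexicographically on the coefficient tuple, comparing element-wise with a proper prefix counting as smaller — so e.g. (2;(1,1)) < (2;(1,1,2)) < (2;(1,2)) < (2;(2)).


Minimal non-faces — 23 found among 12 rays, 44 max cones:

  P={4,8}:  v_{4} + v_{8} = 0 — sig = (2;())
  P={1,9}:  v_{1} + v_{9} = v_{12} — sig = (2;(1))
  P={3,5}:  v_{3} + v_{5} = v_{1} — sig = (2;(1))
  P={4,11}:  v_{4} + v_{11} = v_{7} + v_{10} — sig = (2;(1,1))
  P={6,10}:  v_{6} + v_{10} = v_{2} + v_{5} + v_{8} — sig = (2;(1,1,1))
  P={4,10}:  v_{4} + v_{10} = v_{1} + v_{2} + v_{5} + v_{7} — sig = (2;(1,1,1,1))
  P={9,10}:  v_{9} + v_{10} = v_{2} + v_{5} + v_{7} + v_{8} + v_{12} — sig = (2;(1,1,1,1,1))
  P={3,10}:  v_{3} + v_{10} = 2·v_{1} + v_{2} + v_{7} + v_{8} — sig = (2;(1,1,1,2))
  P={6,11}:  v_{6} + v_{11} = v_{2} + v_{5} + v_{7} + 2·v_{8} — sig = (2;(1,1,1,2))
  P={9,11}:  v_{9} + v_{11} = v_{2} + v_{5} + 2·v_{7} + 2·v_{8} + v_{12} — sig = (2;(1,1,1,2,2))
  P={10,12}:  v_{10} + v_{12} = 2·v_{5} + v_{7} + v_{8} — sig = (2;(1,1,2))
  P={5,9}:  v_{5} + v_{9} = v_{2} + 2·v_{12} — sig = (2;(1,2))
  P={3,11}:  v_{3} + v_{11} = 2·v_{1} + v_{2} + 2·v_{7} + 2·v_{8} — sig = (2;(1,2,2,2))
  P={11,12}:  v_{11} + v_{12} = 2·v_{5} + 2·v_{7} + 2·v_{8} — sig = (2;(2,2,2))
  P={1,6,7}:  v_{1} + v_{6} + v_{7} = 0 — sig = (3;())
  P={2,3,12}:  v_{2} + v_{3} + v_{12} = 0 — sig = (3;())
  P={1,2,12}:  v_{1} + v_{2} + v_{12} = v_{5} — sig = (3;(1))
  P={6,7,12}:  v_{6} + v_{7} + v_{12} = v_{9} — sig = (3;(1))
  P={7,8,10}:  v_{7} + v_{8} + v_{10} = v_{11} — sig = (3;(1))
  P={2,3,9}:  v_{2} + v_{3} + v_{9} = v_{6} + v_{7} — sig = (3;(1,1))
  P={5,6,7}:  v_{5} + v_{6} + v_{7} = v_{2} + v_{12} — sig = (3;(1,1))
  P={1,2,5,11}:  v_{1} + v_{2} + v_{5} + v_{11} = 2·v_{10} — sig = (4;(2))
  P={1,2,5,7,8}:  v_{1} + v_{2} + v_{5} + v_{7} + v_{8} = v_{10} — sig = (5;(1))

Signatures (|P|; sorted positive RHS coefficients), sorted:
    (2;())
    (2;(1))
    (2;(1))
    (2;(1,1))
    (2;(1,1,1))
    (2;(1,1,1,1))
    (2;(1,1,1,1,1))
    (2;(1,1,1,2))
    (2;(1,1,1,2))
    (2;(1,1,1,2,2))
    (2;(1,1,2))
    (2;(1,2))
    (2;(1,2,2,2))
    (2;(2,2,2))
    (3;())
    (3;())
    (3;(1))
    (3;(1))
    (3;(1))
    (3;(1,1))
    (3;(1,1))
    (4;(2))
    (5;(1))


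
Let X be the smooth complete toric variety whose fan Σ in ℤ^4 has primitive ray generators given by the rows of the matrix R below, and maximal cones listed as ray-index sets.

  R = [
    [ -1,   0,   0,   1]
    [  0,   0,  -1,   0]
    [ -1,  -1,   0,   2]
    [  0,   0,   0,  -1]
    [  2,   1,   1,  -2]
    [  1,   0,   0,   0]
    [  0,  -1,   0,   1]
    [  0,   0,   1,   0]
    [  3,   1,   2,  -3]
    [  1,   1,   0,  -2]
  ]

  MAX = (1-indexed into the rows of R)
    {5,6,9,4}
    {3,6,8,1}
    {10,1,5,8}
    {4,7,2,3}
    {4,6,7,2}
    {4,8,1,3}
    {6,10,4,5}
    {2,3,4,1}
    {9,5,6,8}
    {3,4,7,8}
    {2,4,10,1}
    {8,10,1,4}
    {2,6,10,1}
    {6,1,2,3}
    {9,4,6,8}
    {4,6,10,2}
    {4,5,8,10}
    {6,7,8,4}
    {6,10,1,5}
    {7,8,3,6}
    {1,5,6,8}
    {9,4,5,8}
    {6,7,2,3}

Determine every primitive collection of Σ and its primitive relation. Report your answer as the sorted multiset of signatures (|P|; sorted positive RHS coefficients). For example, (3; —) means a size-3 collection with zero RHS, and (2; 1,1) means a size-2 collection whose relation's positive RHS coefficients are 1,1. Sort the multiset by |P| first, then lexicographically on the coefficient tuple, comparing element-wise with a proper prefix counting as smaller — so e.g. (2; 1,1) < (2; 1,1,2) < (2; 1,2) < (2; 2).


17 collections generate NE(X_Σ); each relation:

  {2,8}:  v_{2} + v_{8} = 0  ⟹  sig = (2; —)
  {3,10}:  v_{3} + v_{10} = 0  ⟹  sig = (2; —)
  {1,7}:  v_{1} + v_{7} = v_{3}  ⟹  sig = (2; 1)
  {1,9}:  v_{1} + v_{9} = v_{5} + v_{8}  ⟹  sig = (2; 1,1)
  {2,5}:  v_{2} + v_{5} = v_{6} + v_{10}  ⟹  sig = (2; 1,1)
  {3,5}:  v_{3} + v_{5} = v_{6} + v_{8}  ⟹  sig = (2; 1,1)
  {7,10}:  v_{7} + v_{10} = v_{4} + v_{6}  ⟹  sig = (2; 1,1)
  {2,9}:  v_{2} + v_{9} = v_{4} + v_{5} + v_{6}  ⟹  sig = (2; 1,1,1)
  {5,7}:  v_{5} + v_{7} = v_{4} + 2·v_{6} + v_{8}  ⟹  sig = (2; 1,1,2)
  {9,10}:  v_{9} + v_{10} = v_{4} + 2·v_{5}  ⟹  sig = (2; 1,2)
  {3,9}:  v_{3} + v_{9} = v_{4} + 2·v_{6} + 2·v_{8}  ⟹  sig = (2; 1,2,2)
  {7,9}:  v_{7} + v_{9} = 2·v_{4} + 3·v_{6} + 2·v_{8}  ⟹  sig = (2; 2,2,3)
  {1,4,6}:  v_{1} + v_{4} + v_{6} = 0  ⟹  sig = (3; —)
  {3,4,6}:  v_{3} + v_{4} + v_{6} = v_{7}  ⟹  sig = (3; 1)
  {6,8,10}:  v_{6} + v_{8} + v_{10} = v_{5}  ⟹  sig = (3; 1)
  {1,4,5}:  v_{1} + v_{4} + v_{5} = v_{8} + v_{10}  ⟹  sig = (3; 1,1)
  {4,5,6,8}:  v_{4} + v_{5} + v_{6} + v_{8} = v_{9}  ⟹  sig = (4; 1)

so the primitive-relation signature multiset is
    (2; —)
    (2; —)
    (2; 1)
    (2; 1,1)
    (2; 1,1)
    (2; 1,1)
    (2; 1,1)
    (2; 1,1,1)
    (2; 1,1,2)
    (2; 1,2)
    (2; 1,2,2)
    (2; 2,2,3)
    (3; —)
    (3; 1)
    (3; 1)
    (3; 1,1)
    (4; 1)


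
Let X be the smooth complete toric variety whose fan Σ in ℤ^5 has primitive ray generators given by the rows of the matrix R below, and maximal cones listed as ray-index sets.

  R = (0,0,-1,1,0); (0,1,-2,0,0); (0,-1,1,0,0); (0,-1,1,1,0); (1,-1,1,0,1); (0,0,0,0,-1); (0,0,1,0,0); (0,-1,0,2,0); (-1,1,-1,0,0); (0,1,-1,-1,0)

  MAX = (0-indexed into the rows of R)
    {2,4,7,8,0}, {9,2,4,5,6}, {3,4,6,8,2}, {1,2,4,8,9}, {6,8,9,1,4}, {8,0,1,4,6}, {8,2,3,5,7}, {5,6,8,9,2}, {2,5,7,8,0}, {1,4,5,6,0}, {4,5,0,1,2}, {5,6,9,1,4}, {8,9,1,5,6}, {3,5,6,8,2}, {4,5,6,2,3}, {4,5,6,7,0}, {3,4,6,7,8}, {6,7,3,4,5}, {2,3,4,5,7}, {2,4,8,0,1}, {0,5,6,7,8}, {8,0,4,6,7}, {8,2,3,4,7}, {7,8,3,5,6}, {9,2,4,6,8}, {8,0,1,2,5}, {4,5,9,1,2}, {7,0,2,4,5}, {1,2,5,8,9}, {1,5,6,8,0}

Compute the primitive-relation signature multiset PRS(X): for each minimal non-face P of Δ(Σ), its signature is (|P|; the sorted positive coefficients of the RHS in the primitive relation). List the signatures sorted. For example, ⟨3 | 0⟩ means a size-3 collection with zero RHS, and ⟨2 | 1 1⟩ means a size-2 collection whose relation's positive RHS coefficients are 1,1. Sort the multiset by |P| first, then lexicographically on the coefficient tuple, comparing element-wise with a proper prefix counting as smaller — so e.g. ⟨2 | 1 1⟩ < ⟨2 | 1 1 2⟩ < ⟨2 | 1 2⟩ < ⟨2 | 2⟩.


Minimal non-faces — 10 found among 10 rays, 30 max cones:

  • {3,9}:  v_{3} + v_{9} = 0  so sig = ⟨2 | 0⟩
  • {0,3}:  v_{0} + v_{3} = v_{7}  so sig = ⟨2 | 1⟩
  • {0,9}:  v_{0} + v_{9} = v_{1}  so sig = ⟨2 | 1⟩
  • {1,3}:  v_{1} + v_{3} = v_{0}  so sig = ⟨2 | 1⟩
  • {7,9}:  v_{7} + v_{9} = v_{0}  so sig = ⟨2 | 1⟩
  • {1,7}:  v_{1} + v_{7} = 2·v_{0}  so sig = ⟨2 | 2⟩
  • {1,2,6}:  v_{1} + v_{2} + v_{6} = 0  so sig = ⟨3 | 0⟩
  • {4,5,8}:  v_{4} + v_{5} + v_{8} = 0  so sig = ⟨3 | 0⟩
  • {0,2,6}:  v_{0} + v_{2} + v_{6} = v_{3}  so sig = ⟨3 | 1⟩
  • {2,6,7}:  v_{2} + v_{6} + v_{7} = 2·v_{3}  so sig = ⟨3 | 2⟩

Signatures (|P|; sorted positive RHS coefficients), sorted:
    |P|=2: 6 collections, coeffs (), (1), (1), (1), (1), (2)
    |P|=3: 4 collections, coeffs (), (), (1), (2)


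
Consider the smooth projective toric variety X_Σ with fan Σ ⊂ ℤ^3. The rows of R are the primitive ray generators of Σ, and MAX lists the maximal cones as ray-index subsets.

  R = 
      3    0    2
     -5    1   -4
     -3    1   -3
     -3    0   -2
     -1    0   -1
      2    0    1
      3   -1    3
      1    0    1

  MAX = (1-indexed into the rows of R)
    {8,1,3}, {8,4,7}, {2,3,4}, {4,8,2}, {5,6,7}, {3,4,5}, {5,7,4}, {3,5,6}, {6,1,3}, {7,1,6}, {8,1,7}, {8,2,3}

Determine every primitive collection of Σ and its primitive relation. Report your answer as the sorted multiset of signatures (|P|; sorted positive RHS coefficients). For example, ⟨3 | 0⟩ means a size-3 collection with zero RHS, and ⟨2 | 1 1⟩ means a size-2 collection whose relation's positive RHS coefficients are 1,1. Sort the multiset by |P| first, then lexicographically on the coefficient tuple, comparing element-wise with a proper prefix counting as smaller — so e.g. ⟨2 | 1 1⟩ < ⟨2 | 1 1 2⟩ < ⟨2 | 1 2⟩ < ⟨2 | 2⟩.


Primitive collections (11):

  P={1,4}:  v_{1} + v_{4} = 0  so sig = ⟨2 | 0⟩
  P={3,7}:  v_{3} + v_{7} = 0  so sig = ⟨2 | 0⟩
  P={5,8}:  v_{5} + v_{8} = 0  so sig = ⟨2 | 0⟩
  P={1,5}:  v_{1} + v_{5} = v_{6}  so sig = ⟨2 | 1⟩
  P={2,6}:  v_{2} + v_{6} = v_{3}  so sig = ⟨2 | 1⟩
  P={4,6}:  v_{4} + v_{6} = v_{5}  so sig = ⟨2 | 1⟩
  P={6,8}:  v_{6} + v_{8} = v_{1}  so sig = ⟨2 | 1⟩
  P={1,2}:  v_{1} + v_{2} = v_{3} + v_{8}  so sig = ⟨2 | 1 1⟩
  P={2,5}:  v_{2} + v_{5} = v_{3} + v_{4}  so sig = ⟨2 | 1 1⟩
  P={2,7}:  v_{2} + v_{7} = v_{4} + v_{8}  so sig = ⟨2 | 1 1⟩
  P={3,4,8}:  v_{3} + v_{4} + v_{8} = v_{2}  so sig = ⟨3 | 1⟩

Signatures (|P|; sorted positive RHS coefficients), sorted:
{ ⟨2 | 0⟩ ×3,  ⟨2 | 1⟩ ×4,  ⟨2 | 1 1⟩ ×3,  ⟨3 | 1⟩ }


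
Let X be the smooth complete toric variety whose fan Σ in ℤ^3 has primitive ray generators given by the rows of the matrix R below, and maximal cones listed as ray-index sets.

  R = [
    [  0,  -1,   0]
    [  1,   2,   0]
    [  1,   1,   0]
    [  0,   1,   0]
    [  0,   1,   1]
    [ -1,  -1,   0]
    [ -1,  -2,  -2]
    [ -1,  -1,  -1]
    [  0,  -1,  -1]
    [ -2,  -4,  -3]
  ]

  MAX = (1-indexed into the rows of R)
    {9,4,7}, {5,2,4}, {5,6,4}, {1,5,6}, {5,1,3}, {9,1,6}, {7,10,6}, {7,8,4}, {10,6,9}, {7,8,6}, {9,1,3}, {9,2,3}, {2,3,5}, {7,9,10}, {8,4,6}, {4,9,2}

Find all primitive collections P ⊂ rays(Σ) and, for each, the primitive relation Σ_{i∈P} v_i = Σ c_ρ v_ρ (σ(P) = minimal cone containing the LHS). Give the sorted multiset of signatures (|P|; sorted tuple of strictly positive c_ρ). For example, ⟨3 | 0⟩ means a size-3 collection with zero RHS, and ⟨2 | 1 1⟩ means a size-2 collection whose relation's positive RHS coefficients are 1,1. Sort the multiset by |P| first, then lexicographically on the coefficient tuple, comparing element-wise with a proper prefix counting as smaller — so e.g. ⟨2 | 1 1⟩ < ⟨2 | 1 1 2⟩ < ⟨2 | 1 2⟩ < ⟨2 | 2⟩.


Δ(Σ) — 10 vertices, 24 min non-faces:

  P = {1,4}:  v_{1} + v_{4} = 0 — sig = ⟨2 | 0⟩
  P = {3,6}:  v_{3} + v_{6} = 0 — sig = ⟨2 | 0⟩
  P = {5,9}:  v_{5} + v_{9} = 0 — sig = ⟨2 | 0⟩
  P = {1,2}:  v_{1} + v_{2} = v_{3} — sig = ⟨2 | 1⟩
  P = {2,6}:  v_{2} + v_{6} = v_{4} — sig = ⟨2 | 1⟩
  P = {3,4}:  v_{3} + v_{4} = v_{2} — sig = ⟨2 | 1⟩
  P = {5,7}:  v_{5} + v_{7} = v_{8} — sig = ⟨2 | 1⟩
  P = {8,9}:  v_{8} + v_{9} = v_{7} — sig = ⟨2 | 1⟩
  P = {1,8}:  v_{1} + v_{8} = v_{6} + v_{9} — sig = ⟨2 | 1 1⟩
  P = {3,8}:  v_{3} + v_{8} = v_{4} + v_{9} — sig = ⟨2 | 1 1⟩
  P = {3,10}:  v_{3} + v_{10} = v_{7} + v_{9} — sig = ⟨2 | 1 1⟩
  P = {4,10}:  v_{4} + v_{10} = v_{7} + v_{8} — sig = ⟨2 | 1 1⟩
  P = {5,8}:  v_{5} + v_{8} = v_{4} + v_{6} — sig = ⟨2 | 1 1⟩
  P = {5,10}:  v_{5} + v_{10} = v_{6} + v_{7} — sig = ⟨2 | 1 1⟩
  P = {2,10}:  v_{2} + v_{10} = v_{4} + v_{7} + v_{9} — sig = ⟨2 | 1 1 1⟩
  P = {1,7}:  v_{1} + v_{7} = v_{6} + 2·v_{9} — sig = ⟨2 | 1 2⟩
  P = {2,8}:  v_{2} + v_{8} = 2·v_{4} + v_{9} — sig = ⟨2 | 1 2⟩
  P = {3,7}:  v_{3} + v_{7} = v_{4} + 2·v_{9} — sig = ⟨2 | 1 2⟩
  P = {8,10}:  v_{8} + v_{10} = v_{6} + 2·v_{7} — sig = ⟨2 | 1 2⟩
  P = {2,7}:  v_{2} + v_{7} = 2·v_{4} + 2·v_{9} — sig = ⟨2 | 2 2⟩
  P = {1,10}:  v_{1} + v_{10} = 2·v_{6} + 3·v_{9} — sig = ⟨2 | 2 3⟩
  P = {4,6,9}:  v_{4} + v_{6} + v_{9} = v_{8} — sig = ⟨3 | 1⟩
  P = {6,7,9}:  v_{6} + v_{7} + v_{9} = v_{10} — sig = ⟨3 | 1⟩
  P = {4,6,7}:  v_{4} + v_{6} + v_{7} = 2·v_{8} — sig = ⟨3 | 2⟩

Signatures (|P|; sorted positive RHS coefficients), sorted:
[⟨2 | 0⟩, ⟨2 | 0⟩, ⟨2 | 0⟩, ⟨2 | 1⟩, ⟨2 | 1⟩, ⟨2 | 1⟩, ⟨2 | 1⟩, ⟨2 | 1⟩, ⟨2 | 1 1⟩, ⟨2 | 1 1⟩, ⟨2 | 1 1⟩, ⟨2 | 1 1⟩, ⟨2 | 1 1⟩, ⟨2 | 1 1⟩, ⟨2 | 1 1 1⟩, ⟨2 | 1 2⟩, ⟨2 | 1 2⟩, ⟨2 | 1 2⟩, ⟨2 | 1 2⟩, ⟨2 | 2 2⟩, ⟨2 | 2 3⟩, ⟨3 | 1⟩, ⟨3 | 1⟩, ⟨3 | 2⟩]


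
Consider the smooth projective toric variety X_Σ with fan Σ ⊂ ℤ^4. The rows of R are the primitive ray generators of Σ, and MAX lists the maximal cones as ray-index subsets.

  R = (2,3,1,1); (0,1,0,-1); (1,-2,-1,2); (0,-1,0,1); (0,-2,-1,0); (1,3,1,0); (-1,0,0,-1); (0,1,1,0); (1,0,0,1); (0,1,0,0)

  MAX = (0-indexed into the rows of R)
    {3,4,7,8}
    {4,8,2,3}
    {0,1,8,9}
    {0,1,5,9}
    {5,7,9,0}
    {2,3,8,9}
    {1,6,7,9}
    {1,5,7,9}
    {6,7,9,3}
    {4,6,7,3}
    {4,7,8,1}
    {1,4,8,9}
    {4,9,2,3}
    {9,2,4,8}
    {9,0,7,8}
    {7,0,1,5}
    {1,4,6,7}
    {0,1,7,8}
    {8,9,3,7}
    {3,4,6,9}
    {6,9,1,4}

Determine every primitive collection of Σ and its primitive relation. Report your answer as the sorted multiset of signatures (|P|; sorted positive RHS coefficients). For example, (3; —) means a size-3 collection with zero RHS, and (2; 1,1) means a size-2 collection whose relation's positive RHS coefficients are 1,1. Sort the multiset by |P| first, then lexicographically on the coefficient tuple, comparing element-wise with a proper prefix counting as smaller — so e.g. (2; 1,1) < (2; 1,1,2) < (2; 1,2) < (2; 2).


Δ(Σ) — 10 vertices, 18 min non-faces:

  P={1,3}:  v_{1} + v_{3} = 0  ⇒ sig = (2; —)
  P={6,8}:  v_{6} + v_{8} = 0  ⇒ sig = (2; —)
  P={0,6}:  v_{0} + v_{6} = v_{5}  ⇒ sig = (2; 1)
  P={5,8}:  v_{5} + v_{8} = v_{0}  ⇒ sig = (2; 1)
  P={2,7}:  v_{2} + v_{7} = v_{3} + v_{8}  ⇒ sig = (2; 1,1)
  P={4,5}:  v_{4} + v_{5} = v_{1} + v_{8}  ⇒ sig = (2; 1,1)
  P={1,2}:  v_{1} + v_{2} = v_{4} + v_{8} + v_{9}  ⇒ sig = (2; 1,1,1)
  P={2,6}:  v_{2} + v_{6} = v_{3} + v_{4} + v_{9}  ⇒ sig = (2; 1,1,1)
  P={3,5}:  v_{3} + v_{5} = v_{7} + v_{8} + v_{9}  ⇒ sig = (2; 1,1,1)
  P={5,6}:  v_{5} + v_{6} = v_{1} + v_{7} + v_{9}  ⇒ sig = (2; 1,1,1)
  P={0,3}:  v_{0} + v_{3} = v_{7} + 2·v_{8} + v_{9}  ⇒ sig = (2; 1,1,2)
  P={0,4}:  v_{0} + v_{4} = v_{1} + 2·v_{8}  ⇒ sig = (2; 1,2)
  P={2,5}:  v_{2} + v_{5} = 2·v_{8} + v_{9}  ⇒ sig = (2; 1,2)
  P={0,2}:  v_{0} + v_{2} = 3·v_{8} + v_{9}  ⇒ sig = (2; 1,3)
  P={4,7,9}:  v_{4} + v_{7} + v_{9} = 0  ⇒ sig = (3; —)
  P={1,7,8,9}:  v_{1} + v_{7} + v_{8} + v_{9} = v_{5}  ⇒ sig = (4; 1)
  P={3,4,8,9}:  v_{3} + v_{4} + v_{8} + v_{9} = v_{2}  ⇒ sig = (4; 1)
  P={0,1,7,9}:  v_{0} + v_{1} + v_{7} + v_{9} = 2·v_{5}  ⇒ sig = (4; 2)

Signatures (|P|; sorted positive RHS coefficients), sorted:
    (2; —)
    (2; —)
    (2; 1)
    (2; 1)
    (2; 1,1)
    (2; 1,1)
    (2; 1,1,1)
    (2; 1,1,1)
    (2; 1,1,1)
    (2; 1,1,1)
    (2; 1,1,2)
    (2; 1,2)
    (2; 1,2)
    (2; 1,3)
    (3; —)
    (4; 1)
    (4; 1)
    (4; 2)


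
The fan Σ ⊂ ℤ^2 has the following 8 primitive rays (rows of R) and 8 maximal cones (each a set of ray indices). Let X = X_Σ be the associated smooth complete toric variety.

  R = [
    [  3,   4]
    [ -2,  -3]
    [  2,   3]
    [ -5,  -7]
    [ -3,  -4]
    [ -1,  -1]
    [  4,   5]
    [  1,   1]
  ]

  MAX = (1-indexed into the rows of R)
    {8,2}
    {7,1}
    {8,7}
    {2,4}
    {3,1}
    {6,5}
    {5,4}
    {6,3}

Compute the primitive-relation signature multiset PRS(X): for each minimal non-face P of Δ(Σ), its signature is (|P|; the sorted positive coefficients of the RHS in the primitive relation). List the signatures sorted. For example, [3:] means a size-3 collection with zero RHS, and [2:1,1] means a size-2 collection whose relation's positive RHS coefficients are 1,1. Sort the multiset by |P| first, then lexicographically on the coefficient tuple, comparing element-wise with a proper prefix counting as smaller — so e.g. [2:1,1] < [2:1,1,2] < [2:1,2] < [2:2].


Minimal non-faces — 20 found among 8 rays, 8 max cones:

  P = {1,5}:  v_{1} + v_{5} = 0  ⇒ sig = [2:]
  P = {2,3}:  v_{2} + v_{3} = 0  ⇒ sig = [2:]
  P = {6,8}:  v_{6} + v_{8} = 0  ⇒ sig = [2:]
  P = {1,2}:  v_{1} + v_{2} = v_{8}  ⇒ sig = [2:1]
  P = {1,4}:  v_{1} + v_{4} = v_{2}  ⇒ sig = [2:1]
  P = {1,6}:  v_{1} + v_{6} = v_{3}  ⇒ sig = [2:1]
  P = {1,8}:  v_{1} + v_{8} = v_{7}  ⇒ sig = [2:1]
  P = {2,5}:  v_{2} + v_{5} = v_{4}  ⇒ sig = [2:1]
  P = {2,6}:  v_{2} + v_{6} = v_{5}  ⇒ sig = [2:1]
  P = {3,4}:  v_{3} + v_{4} = v_{5}  ⇒ sig = [2:1]
  P = {3,5}:  v_{3} + v_{5} = v_{6}  ⇒ sig = [2:1]
  P = {3,8}:  v_{3} + v_{8} = v_{1}  ⇒ sig = [2:1]
  P = {5,7}:  v_{5} + v_{7} = v_{8}  ⇒ sig = [2:1]
  P = {5,8}:  v_{5} + v_{8} = v_{2}  ⇒ sig = [2:1]
  P = {6,7}:  v_{6} + v_{7} = v_{1}  ⇒ sig = [2:1]
  P = {4,7}:  v_{4} + v_{7} = v_{2} + v_{8}  ⇒ sig = [2:1,1]
  P = {2,7}:  v_{2} + v_{7} = 2·v_{8}  ⇒ sig = [2:2]
  P = {3,7}:  v_{3} + v_{7} = 2·v_{1}  ⇒ sig = [2:2]
  P = {4,6}:  v_{4} + v_{6} = 2·v_{5}  ⇒ sig = [2:2]
  P = {4,8}:  v_{4} + v_{8} = 2·v_{2}  ⇒ sig = [2:2]

so the primitive-relation signature multiset is
{ [2:] ×3,  [2:1] ×12,  [2:1,1],  [2:2] ×4 }


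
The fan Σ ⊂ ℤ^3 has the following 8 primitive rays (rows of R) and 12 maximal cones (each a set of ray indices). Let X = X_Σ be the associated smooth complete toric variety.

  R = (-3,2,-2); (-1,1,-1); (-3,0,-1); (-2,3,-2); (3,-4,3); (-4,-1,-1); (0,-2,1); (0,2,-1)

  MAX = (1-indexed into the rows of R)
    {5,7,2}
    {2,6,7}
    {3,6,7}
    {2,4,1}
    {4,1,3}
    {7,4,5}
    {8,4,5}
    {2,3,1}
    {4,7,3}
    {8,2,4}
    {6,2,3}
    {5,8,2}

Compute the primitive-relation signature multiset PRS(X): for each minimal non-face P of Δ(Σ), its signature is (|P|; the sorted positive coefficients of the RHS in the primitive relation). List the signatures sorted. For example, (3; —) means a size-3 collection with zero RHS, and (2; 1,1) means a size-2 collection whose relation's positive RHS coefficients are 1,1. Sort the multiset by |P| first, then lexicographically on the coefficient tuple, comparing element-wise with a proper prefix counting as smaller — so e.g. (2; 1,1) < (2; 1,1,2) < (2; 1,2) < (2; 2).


The 14 primitive collections of Σ (r=8, n=3):

  {7,8}:  v_{7} + v_{8} = 0  →  sig = (2; —)
  {1,5}:  v_{1} + v_{5} = v_{7}  →  sig = (2; 1)
  {1,7}:  v_{1} + v_{7} = v_{3}  →  sig = (2; 1)
  {3,8}:  v_{3} + v_{8} = v_{1}  →  sig = (2; 1)
  {1,8}:  v_{1} + v_{8} = v_{2} + v_{4}  →  sig = (2; 1,1)
  {4,6}:  v_{4} + v_{6} = v_{1} + v_{3}  →  sig = (2; 1,1)
  {6,8}:  v_{6} + v_{8} = v_{2} + v_{3}  →  sig = (2; 1,1)
  {1,6}:  v_{1} + v_{6} = v_{2} + 2·v_{3}  →  sig = (2; 1,2)
  {5,6}:  v_{5} + v_{6} = v_{2} + 3·v_{7}  →  sig = (2; 1,3)
  {3,5}:  v_{3} + v_{5} = 2·v_{7}  →  sig = (2; 2)
  {2,4,5}:  v_{2} + v_{4} + v_{5} = 0  →  sig = (3; —)
  {2,3,7}:  v_{2} + v_{3} + v_{7} = v_{6}  →  sig = (3; 1)
  {2,4,7}:  v_{2} + v_{4} + v_{7} = v_{1}  →  sig = (3; 1)
  {2,3,4}:  v_{2} + v_{3} + v_{4} = 2·v_{1}  →  sig = (3; 2)

Sorted signature multiset PRS(X):
[(2; —), (2; 1), (2; 1), (2; 1), (2; 1,1), (2; 1,1), (2; 1,1), (2; 1,2), (2; 1,3), (2; 2), (3; —), (3; 1), (3; 1), (3; 2)]
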